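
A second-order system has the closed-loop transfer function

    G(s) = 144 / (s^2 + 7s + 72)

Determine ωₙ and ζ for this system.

ωₙ ≈ 8.485 rad/s, ζ ≈ 0.4125

Compare the denominator to the standard form s^2 + 2ζωₙs + ωₙ².
ωₙ² = 72, so ωₙ = √72 ≈ 8.485 rad/s.
2ζωₙ = 7, so ζ = 7/(2·√72) ≈ 0.4125.
With ζ = 0.4125 the response is underdamped.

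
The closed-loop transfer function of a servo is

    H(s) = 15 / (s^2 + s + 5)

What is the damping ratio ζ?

Compare the denominator to the standard form s^2 + 2ζωₙs + ωₙ².
ωₙ² = 5, so ωₙ = √5 ≈ 2.236 rad/s.
2ζωₙ = 1, so ζ = 1/(2·√5) ≈ 0.2236.

ζ ≈ 0.2236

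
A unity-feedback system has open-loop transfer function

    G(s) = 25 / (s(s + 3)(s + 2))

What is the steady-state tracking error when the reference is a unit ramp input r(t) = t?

G(s) has one pole at the origin.
This is a Type 1 system. Kv = lim_{s→0} s·G(s) = 25/6.
e_ss = 1/Kv = 1/(25/6) = 6/25 ≈ 0.2400.

e_ss = 0.2400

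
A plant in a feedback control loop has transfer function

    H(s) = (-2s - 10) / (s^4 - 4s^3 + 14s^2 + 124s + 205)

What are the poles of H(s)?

The poles are the roots of the denominator s^4 - 4s^3 + 14s^2 + 124s + 205 = 0.
No real roots exist; factor into two real quadratics: (s^2 - 8s + 41)(s^2 + 4s + 5) = 0.
Each quadratic gives a conjugate pair via the quadratic formula.

s = 4 + 5j, 4 - 5j, -2 + j, -2 - j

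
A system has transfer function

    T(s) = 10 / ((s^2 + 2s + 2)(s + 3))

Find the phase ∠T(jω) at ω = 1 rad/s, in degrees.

∠T(j1) ≈ -81.87°

At s = j1: numerator = 10, denominator = 1 + j7.
∠T = ∠num − ∠den = 0° − (81.870°) = -81.87°.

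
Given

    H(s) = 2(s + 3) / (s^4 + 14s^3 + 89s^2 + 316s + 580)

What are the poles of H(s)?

The poles are the roots of the denominator s^4 + 14s^3 + 89s^2 + 316s + 580 = 0.
No real roots exist; factor into two real quadratics: (s^2 + 4s + 20)(s^2 + 10s + 29) = 0.
Each quadratic gives a conjugate pair via the quadratic formula.

s = -2 ± 4j, -5 ± 2j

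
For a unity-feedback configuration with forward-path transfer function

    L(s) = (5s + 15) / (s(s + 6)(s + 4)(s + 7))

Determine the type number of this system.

Type 1

The denominator has 1 factor of s at the origin (free integrator), so this is a Type 1 system.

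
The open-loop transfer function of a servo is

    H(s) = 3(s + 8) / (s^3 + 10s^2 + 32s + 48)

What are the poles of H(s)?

s = -2 ± 2j, -6

The poles are the roots of the denominator s^3 + 10s^2 + 32s + 48 = 0.
Trying s = -6: the polynomial evaluates to 0, so (s + 6) is a factor.
Dividing out leaves s^2 + 4s + 8 = 0.
The quadratic formula then gives s = -2 ± 2j.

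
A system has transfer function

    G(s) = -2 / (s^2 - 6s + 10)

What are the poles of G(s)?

s = 3 ± j

The poles are the roots of the denominator s^2 - 6s + 10 = 0.
Using the quadratic formula: s = (6 ± √(-4))/2 = 3 ± 1j.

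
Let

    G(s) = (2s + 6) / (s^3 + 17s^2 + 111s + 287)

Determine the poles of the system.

The poles are the roots of the denominator s^3 + 17s^2 + 111s + 287 = 0.
Trying s = -7: the polynomial evaluates to 0, so (s + 7) is a factor.
Dividing out leaves s^2 + 10s + 41 = 0.
The quadratic formula then gives s = -5 ± 4j.

s = -7, -5 + 4j, -5 - 4j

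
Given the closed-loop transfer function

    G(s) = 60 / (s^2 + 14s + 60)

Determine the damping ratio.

Compare the denominator to the standard form s^2 + 2ζωₙs + ωₙ².
ωₙ² = 60, so ωₙ = √60 ≈ 7.746 rad/s.
2ζωₙ = 14, so ζ = 14/(2·√60) ≈ 0.9037.
With ζ = 0.9037 the response is underdamped.

ζ ≈ 0.9037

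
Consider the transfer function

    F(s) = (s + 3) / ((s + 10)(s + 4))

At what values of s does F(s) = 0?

s = -3

Set the numerator to zero: s + 3 = 0.
So s = -3.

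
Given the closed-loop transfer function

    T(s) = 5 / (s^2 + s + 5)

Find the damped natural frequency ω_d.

ω_d ≈ 2.179 rad/s

Comparing s^2 + s + 5 to s^2 + 2ζωₙs + ωₙ²: ωₙ = √5 ≈ 2.236 rad/s and ζ = 1/(2·√5) ≈ 0.2236.
ζωₙ = 1/2 = 0.5, so ω_d = ωₙ√(1−ζ²) = √(ωₙ² − (ζωₙ)²) = √(5 − 0.5²) = √4.75 ≈ 2.179 rad/s.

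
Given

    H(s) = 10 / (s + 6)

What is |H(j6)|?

Substitute s = j6: numerator = 10, denominator = 6 + j6.
|H(j6)| = |10| / |6 + j6| = 10 / 8.4853 ≈ 1.179.

|H(j6)| ≈ 1.179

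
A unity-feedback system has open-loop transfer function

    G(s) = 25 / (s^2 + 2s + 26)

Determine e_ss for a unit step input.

G(s) has no poles at the origin.
This is a Type 0 system. Kp = lim_{s→0} G(s) = 25/26.
e_ss = 1/(1 + Kp) = 1/(1 + 25/26) = 26/51 ≈ 0.5098.

e_ss = 0.5098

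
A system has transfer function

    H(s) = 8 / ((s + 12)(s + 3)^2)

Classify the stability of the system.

The poles can be read from the denominator factors: s = -12, -3, -3.
Since all poles lie strictly in the left half-plane, the system is stable.

stable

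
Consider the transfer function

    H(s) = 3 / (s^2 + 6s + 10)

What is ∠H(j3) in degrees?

∠H(j3) ≈ -86.82°

At s = j3: numerator = 3, denominator = 1 + j18.
∠H = ∠num − ∠den = 0° − (86.820°) = -86.82°.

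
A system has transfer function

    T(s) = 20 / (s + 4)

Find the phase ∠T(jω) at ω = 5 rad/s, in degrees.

At s = j5: numerator = 20, denominator = 4 + j5.
∠T = ∠num − ∠den = 0° − (51.340°) = -51.34°.

∠T(j5) ≈ -51.34°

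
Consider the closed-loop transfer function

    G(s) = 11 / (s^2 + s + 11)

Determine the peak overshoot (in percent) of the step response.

Comparing s^2 + s + 11 to s^2 + 2ζωₙs + ωₙ²: ωₙ = √11 ≈ 3.317 rad/s and ζ = 1/(2·√11) ≈ 0.1508.
%OS = 100·exp(−πζ/√(1−ζ²)) = 100·exp(−π·0.1508/√(1−0.1508²)) ≈ 61.9%.

%OS ≈ 61.9%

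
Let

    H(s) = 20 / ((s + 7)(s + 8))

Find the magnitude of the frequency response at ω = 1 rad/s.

|H(j1)| ≈ 0.3508

Substitute s = j1: numerator = 20, denominator = 55 + j15.
|H(j1)| = |20| / |55 + j15| = 20 / 57.009 ≈ 0.3508.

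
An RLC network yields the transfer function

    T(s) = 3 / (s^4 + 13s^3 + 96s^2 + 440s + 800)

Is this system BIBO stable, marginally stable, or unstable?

stable

The denominator s^4 + 13s^3 + 96s^2 + 440s + 800 factors as (s + 4)(s^2 + 4s + 40)(s + 5), giving poles at s = -4, -2 ± 6j, -5.
Since all poles lie strictly in the left half-plane, the system is stable.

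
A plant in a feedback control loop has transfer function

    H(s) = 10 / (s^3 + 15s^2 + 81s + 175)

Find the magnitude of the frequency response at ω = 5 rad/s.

|H(j5)| ≈ 0.02906

Substitute s = j5: numerator = 10, denominator = -200 + j280.
|H(j5)| = |10| / |-200 + j280| = 10 / 344.09 ≈ 0.02906.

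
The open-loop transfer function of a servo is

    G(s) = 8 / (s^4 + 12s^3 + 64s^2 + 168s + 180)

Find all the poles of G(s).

s = -3 + j, -3 - j, -3 + 3j, -3 - 3j

The poles are the roots of the denominator s^4 + 12s^3 + 64s^2 + 168s + 180 = 0.
No real roots exist; factor into two real quadratics: (s^2 + 6s + 10)(s^2 + 6s + 18) = 0.
Each quadratic gives a conjugate pair via the quadratic formula.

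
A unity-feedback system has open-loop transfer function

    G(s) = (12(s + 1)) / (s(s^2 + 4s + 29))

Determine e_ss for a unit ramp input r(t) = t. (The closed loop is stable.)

e_ss = 2.417

G(s) has one pole at the origin.
This is a Type 1 system. Kv = lim_{s→0} s·G(s) = 12/29.
e_ss = 1/Kv = 1/(12/29) = 29/12 ≈ 2.417.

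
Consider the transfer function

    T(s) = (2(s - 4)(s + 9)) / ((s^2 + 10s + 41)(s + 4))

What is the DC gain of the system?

At s = 0 each factor (s + a) contributes a and each (s^2 + bs + c) contributes c.
T(0) = 2·(-4) · (9) / ((41) · (4)) = -72/164 = -18/41.

T(0) = -18/41 ≈ -0.4390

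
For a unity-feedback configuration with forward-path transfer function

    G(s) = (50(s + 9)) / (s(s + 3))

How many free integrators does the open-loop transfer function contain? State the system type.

Type 1

The denominator has 1 factor of s at the origin (free integrator), so this is a Type 1 system.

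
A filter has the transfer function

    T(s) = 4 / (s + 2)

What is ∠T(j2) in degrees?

∠T(j2) ≈ -45°

At s = j2: numerator = 4, denominator = 2 + j2.
∠T = ∠num − ∠den = 0° − (45°) = -45°.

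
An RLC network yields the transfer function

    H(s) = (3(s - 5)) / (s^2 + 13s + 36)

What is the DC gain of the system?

H(0) = -5/12 ≈ -0.4167

Set s = 0: H(0) = (-15) / (36) = -5/12.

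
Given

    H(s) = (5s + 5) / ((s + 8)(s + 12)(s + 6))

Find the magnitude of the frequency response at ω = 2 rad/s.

|H(j2)| ≈ 0.01762

Substitute s = j2: numerator = 5 + j10, denominator = 472 + j424.
|H(j2)| = |5 + j10| / |472 + j424| = 11.180 / 634.48 ≈ 0.01762.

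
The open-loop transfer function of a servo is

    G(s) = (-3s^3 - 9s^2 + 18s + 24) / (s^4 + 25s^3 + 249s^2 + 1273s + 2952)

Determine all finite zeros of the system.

Set the numerator to zero: -3s^3 - 9s^2 + 18s + 24 = 0, i.e. -3·(s^3 + 3s^2 - 6s - 8) = 0.
Factoring: (s + 1)(s - 2)(s + 4) = 0.

s = -1, 2, -4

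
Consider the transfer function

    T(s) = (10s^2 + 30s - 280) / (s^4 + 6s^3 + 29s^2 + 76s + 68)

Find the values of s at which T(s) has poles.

The poles are the roots of the denominator s^4 + 6s^3 + 29s^2 + 76s + 68 = 0.
Trying s = -2: the polynomial evaluates to 0, so (s + 2) is a factor.
Dividing out leaves s^3 + 4s^2 + 21s + 34 = 0.
This factors further as (s^2 + 2s + 17)(s + 2) = 0.

s = -1 ± 4j, -2, -2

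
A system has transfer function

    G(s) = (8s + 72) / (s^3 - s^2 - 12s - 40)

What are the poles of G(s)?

The poles are the roots of the denominator s^3 - s^2 - 12s - 40 = 0.
Trying s = 5: the polynomial evaluates to 0, so (s - 5) is a factor.
Dividing out leaves s^2 + 4s + 8 = 0.
The quadratic formula then gives s = -2 ± 2j.

s = -2 ± 2j, 5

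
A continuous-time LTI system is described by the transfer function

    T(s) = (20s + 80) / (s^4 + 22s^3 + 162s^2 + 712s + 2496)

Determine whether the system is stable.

stable

The denominator s^4 + 22s^3 + 162s^2 + 712s + 2496 factors as (s^2 + 2s + 26)(s + 8)(s + 12), giving poles at s = -1 + 5j, -1 - 5j, -8, -12.
Since all poles lie strictly in the left half-plane, the system is stable.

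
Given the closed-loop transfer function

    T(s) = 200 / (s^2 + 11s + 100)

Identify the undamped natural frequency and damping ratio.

Compare the denominator to the standard form s^2 + 2ζωₙs + ωₙ².
ωₙ² = 100, so ωₙ = 10 rad/s.
2ζωₙ = 11, so ζ = 11/(2·10) = 0.55.
With ζ = 0.55 the response is underdamped.

ωₙ = 10 rad/s, ζ = 0.55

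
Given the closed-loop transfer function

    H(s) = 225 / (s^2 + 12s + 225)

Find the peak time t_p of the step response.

Comparing s^2 + 12s + 225 to s^2 + 2ζωₙs + ωₙ²: ωₙ = 15 rad/s and ζ = 12/(2·15) = 0.4.
ζωₙ = 12/2 = 6, so ω_d = ωₙ√(1−ζ²) = √(ωₙ² − (ζωₙ)²) = √(225 − 6²) = √189 ≈ 13.75 rad/s.
t_p = π/ω_d = π/13.75 ≈ 0.2285 s.

t_p ≈ 0.2285 s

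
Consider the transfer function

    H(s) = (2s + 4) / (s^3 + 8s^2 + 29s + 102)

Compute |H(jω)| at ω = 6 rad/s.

|H(j6)| ≈ 0.06634

Substitute s = j6: numerator = 4 + j12, denominator = -186 - j42.
|H(j6)| = |4 + j12| / |-186 - j42| = 12.649 / 190.68 ≈ 0.06634.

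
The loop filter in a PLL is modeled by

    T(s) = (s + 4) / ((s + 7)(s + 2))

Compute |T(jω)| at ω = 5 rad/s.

Substitute s = j5: numerator = 4 + j5, denominator = -11 + j45.
|T(j5)| = |4 + j5| / |-11 + j45| = 6.4031 / 46.325 ≈ 0.1382.

|T(j5)| ≈ 0.1382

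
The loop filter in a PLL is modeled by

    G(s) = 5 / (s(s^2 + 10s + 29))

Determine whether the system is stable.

The poles can be read from the denominator factors: s = 0, -5 + 2j, -5 - 2j.
Since the simple pole(s) at s = 0 lie on the jω-axis with none in the right half-plane, the system is marginally stable.

marginally stable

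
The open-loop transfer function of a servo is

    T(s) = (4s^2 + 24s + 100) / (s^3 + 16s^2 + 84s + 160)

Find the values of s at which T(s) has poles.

s = -4 + 2j, -4 - 2j, -8

The poles are the roots of the denominator s^3 + 16s^2 + 84s + 160 = 0.
Trying s = -8: the polynomial evaluates to 0, so (s + 8) is a factor.
Dividing out leaves s^2 + 8s + 20 = 0.
The quadratic formula then gives s = -4 ± 2j.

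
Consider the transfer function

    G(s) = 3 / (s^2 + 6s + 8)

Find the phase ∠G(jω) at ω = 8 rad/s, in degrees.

At s = j8: numerator = 3, denominator = -56 + j48.
∠G = ∠num − ∠den = 0° − (139.40°) = -139.4°.

∠G(j8) ≈ -139.4°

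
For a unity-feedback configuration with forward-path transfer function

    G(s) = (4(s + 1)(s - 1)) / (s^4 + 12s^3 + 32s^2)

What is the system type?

The denominator has 2 factors of s at the origin (free integrators), so this is a Type 2 system.

Type 2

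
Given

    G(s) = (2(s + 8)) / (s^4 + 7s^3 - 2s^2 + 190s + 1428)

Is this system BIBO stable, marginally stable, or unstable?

unstable

The denominator s^4 + 7s^3 - 2s^2 + 190s + 1428 factors as (s + 6)(s^2 - 6s + 34)(s + 7), giving poles at s = -6, 3 + 5j, 3 - 5j, -7.
Since the pole(s) at s = 3 + 5j, 3 - 5j lie in the right half-plane, the system is unstable.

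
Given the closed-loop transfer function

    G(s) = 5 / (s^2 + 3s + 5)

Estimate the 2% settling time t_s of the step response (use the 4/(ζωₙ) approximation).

t_s ≈ 2.667 s

Comparing s^2 + 3s + 5 to s^2 + 2ζωₙs + ωₙ²: ωₙ = √5 ≈ 2.236 rad/s and ζ = 3/(2·√5) ≈ 0.6708.
ζωₙ = 3/2 = 1.5, so t_s ≈ 4/(ζωₙ) = 4/1.5 ≈ 2.667 s.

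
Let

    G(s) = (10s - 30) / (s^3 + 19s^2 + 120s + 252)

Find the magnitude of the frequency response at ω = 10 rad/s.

Substitute s = j10: numerator = -30 + j100, denominator = -1648 + j200.
|G(j10)| = |-30 + j100| / |-1648 + j200| = 104.40 / 1660.1 ≈ 0.06289.

|G(j10)| ≈ 0.06289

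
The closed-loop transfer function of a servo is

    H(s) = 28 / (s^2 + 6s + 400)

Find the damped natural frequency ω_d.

ω_d ≈ 19.77 rad/s

Comparing s^2 + 6s + 400 to s^2 + 2ζωₙs + ωₙ²: ωₙ = 20 rad/s and ζ = 6/(2·20) = 0.15.
ζωₙ = 6/2 = 3, so ω_d = ωₙ√(1−ζ²) = √(ωₙ² − (ζωₙ)²) = √(400 − 3²) = √391 ≈ 19.77 rad/s.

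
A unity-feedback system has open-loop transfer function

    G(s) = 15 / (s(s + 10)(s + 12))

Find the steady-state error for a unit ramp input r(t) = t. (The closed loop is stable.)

e_ss = 8

G(s) has one pole at the origin.
This is a Type 1 system. Kv = lim_{s→0} s·G(s) = 15/120 = 1/8.
e_ss = 1/Kv = 1/(1/8) = 8.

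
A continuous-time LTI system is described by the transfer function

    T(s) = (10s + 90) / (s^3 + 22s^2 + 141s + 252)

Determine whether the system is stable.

stable

The denominator s^3 + 22s^2 + 141s + 252 factors as (s + 7)(s + 12)(s + 3), giving poles at s = -7, -12, -3.
Since all poles lie strictly in the left half-plane, the system is stable.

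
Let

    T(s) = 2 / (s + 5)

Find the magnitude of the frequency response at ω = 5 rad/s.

Substitute s = j5: numerator = 2, denominator = 5 + j5.
|T(j5)| = |2| / |5 + j5| = 2 / 7.0711 ≈ 0.2828.

|T(j5)| ≈ 0.2828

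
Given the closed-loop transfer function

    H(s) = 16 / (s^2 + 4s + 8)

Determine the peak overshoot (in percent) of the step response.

%OS ≈ 4.32%

Comparing s^2 + 4s + 8 to s^2 + 2ζωₙs + ωₙ²: ωₙ = √8 ≈ 2.828 rad/s and ζ = 4/(2·√8) ≈ 0.7071.
%OS = 100·exp(−πζ/√(1−ζ²)) = 100·exp(−π·0.7071/√(1−0.7071²)) ≈ 4.32%.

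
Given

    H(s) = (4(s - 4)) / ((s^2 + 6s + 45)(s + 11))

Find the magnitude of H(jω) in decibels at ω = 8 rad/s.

|H(j8)|_dB ≈ -25.9 dB

Substitute s = j8: numerator = -16 + j32, denominator = -593 + j376.
|H(j8)| = |-16 + j32| / |-593 + j376| = 35.777 / 702.16 ≈ 0.05095.
In decibels: 20·log₁₀(0.05095) ≈ -25.9 dB.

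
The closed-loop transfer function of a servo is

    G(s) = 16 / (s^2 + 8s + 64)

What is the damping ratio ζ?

Compare the denominator to the standard form s^2 + 2ζωₙs + ωₙ².
ωₙ² = 64, so ωₙ = 8 rad/s.
2ζωₙ = 8, so ζ = 8/(2·8) = 0.5.

ζ = 0.5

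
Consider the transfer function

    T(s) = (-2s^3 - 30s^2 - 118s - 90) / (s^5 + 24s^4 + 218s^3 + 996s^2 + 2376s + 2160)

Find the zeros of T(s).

Set the numerator to zero: -2s^3 - 30s^2 - 118s - 90 = 0, i.e. -2·(s^3 + 15s^2 + 59s + 45) = 0.
Factoring: (s + 1)(s + 9)(s + 5) = 0.

s = -1, -9, -5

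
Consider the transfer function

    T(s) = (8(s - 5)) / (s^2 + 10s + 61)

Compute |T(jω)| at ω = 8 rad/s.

Substitute s = j8: numerator = -40 + j64, denominator = -3 + j80.
|T(j8)| = |-40 + j64| / |-3 + j80| = 75.472 / 80.056 ≈ 0.9427.

|T(j8)| ≈ 0.9427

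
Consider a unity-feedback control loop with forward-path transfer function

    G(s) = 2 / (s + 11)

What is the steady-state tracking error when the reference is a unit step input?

G(s) has no poles at the origin.
This is a Type 0 system. Kp = lim_{s→0} G(s) = 2/11.
e_ss = 1/(1 + Kp) = 1/(1 + 2/11) = 11/13 ≈ 0.8462.

e_ss = 0.8462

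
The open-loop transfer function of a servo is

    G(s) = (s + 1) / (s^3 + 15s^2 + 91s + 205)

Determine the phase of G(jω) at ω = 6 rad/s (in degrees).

∠G(j6) ≈ -54.89°

At s = j6: numerator = 1 + j6, denominator = -335 + j330.
∠G = ∠num − ∠den = 80.538° − (135.43°) = -54.89°.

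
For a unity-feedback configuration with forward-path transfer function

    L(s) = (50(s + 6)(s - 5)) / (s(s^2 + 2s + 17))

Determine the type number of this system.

The denominator has 1 factor of s at the origin (free integrator), so this is a Type 1 system.

Type 1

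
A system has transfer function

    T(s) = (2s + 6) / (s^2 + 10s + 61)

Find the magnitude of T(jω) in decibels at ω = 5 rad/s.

Substitute s = j5: numerator = 6 + j10, denominator = 36 + j50.
|T(j5)| = |6 + j10| / |36 + j50| = 11.662 / 61.612 ≈ 0.1893.
In decibels: 20·log₁₀(0.1893) ≈ -14.5 dB.

|T(j5)|_dB ≈ -14.5 dB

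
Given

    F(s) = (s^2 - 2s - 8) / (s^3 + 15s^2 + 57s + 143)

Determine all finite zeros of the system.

s = 4, -2

Set the numerator to zero: s^2 - 2s - 8 = 0.
Factoring: (s - 4)(s + 2) = 0.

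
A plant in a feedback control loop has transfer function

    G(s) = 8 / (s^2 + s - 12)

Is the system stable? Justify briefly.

unstable

The denominator s^2 + s - 12 factors as (s - 3)(s + 4), giving poles at s = 3, -4.
Since the pole(s) at s = 3 lie in the right half-plane, the system is unstable.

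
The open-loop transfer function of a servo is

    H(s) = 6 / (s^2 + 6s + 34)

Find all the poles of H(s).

s = -3 ± 5j

The poles are the roots of the denominator s^2 + 6s + 34 = 0.
Using the quadratic formula: s = (-6 ± √(-100))/2 = -3 ± 5j.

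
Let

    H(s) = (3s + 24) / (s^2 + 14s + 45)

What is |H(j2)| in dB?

Substitute s = j2: numerator = 24 + j6, denominator = 41 + j28.
|H(j2)| = |24 + j6| / |41 + j28| = 24.739 / 49.649 ≈ 0.4983.
In decibels: 20·log₁₀(0.4983) ≈ -6.05 dB.

|H(j2)|_dB ≈ -6.05 dB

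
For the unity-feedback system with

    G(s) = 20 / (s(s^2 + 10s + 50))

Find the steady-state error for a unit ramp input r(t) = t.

G(s) has one pole at the origin.
This is a Type 1 system. Kv = lim_{s→0} s·G(s) = 20/50 = 2/5.
e_ss = 1/Kv = 1/(2/5) = 5/2 ≈ 2.500.

e_ss = 2.500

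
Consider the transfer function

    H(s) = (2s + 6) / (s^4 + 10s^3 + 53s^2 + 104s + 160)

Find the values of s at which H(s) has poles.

s = -1 ± 2j, -4 ± 4j

The poles are the roots of the denominator s^4 + 10s^3 + 53s^2 + 104s + 160 = 0.
No real roots exist; factor into two real quadratics: (s^2 + 2s + 5)(s^2 + 8s + 32) = 0.
Each quadratic gives a conjugate pair via the quadratic formula.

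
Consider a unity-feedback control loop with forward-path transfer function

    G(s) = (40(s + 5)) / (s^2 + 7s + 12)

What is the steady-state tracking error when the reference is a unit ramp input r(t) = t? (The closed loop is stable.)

G(s) has no poles at the origin.
This is a Type 0 system; Kv = lim_{s→0} s·G(s) = 0, so the steady-state error for a ramp input is infinite.

e_ss = ∞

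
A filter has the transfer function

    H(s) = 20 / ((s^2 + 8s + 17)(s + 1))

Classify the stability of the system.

stable

The poles can be read from the denominator factors: s = -4 + j, -4 - j, -1.
Since all poles lie strictly in the left half-plane, the system is stable.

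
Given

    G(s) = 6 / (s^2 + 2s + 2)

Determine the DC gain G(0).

G(0) = 3

Set s = 0: G(0) = (6) / (2) = 3.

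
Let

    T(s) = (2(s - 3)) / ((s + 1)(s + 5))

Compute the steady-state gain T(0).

T(0) = -6/5 ≈ -1.200

At s = 0 each factor (s + a) contributes a and each (s^2 + bs + c) contributes c.
T(0) = 2·(-3) / ((1) · (5)) = -6/5 = -6/5.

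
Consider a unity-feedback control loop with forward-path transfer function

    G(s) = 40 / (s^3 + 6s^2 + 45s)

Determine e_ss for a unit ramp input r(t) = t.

G(s) has one pole at the origin.
This is a Type 1 system. Kv = lim_{s→0} s·G(s) = 40/45 = 8/9.
e_ss = 1/Kv = 1/(8/9) = 9/8 ≈ 1.125.

e_ss = 1.125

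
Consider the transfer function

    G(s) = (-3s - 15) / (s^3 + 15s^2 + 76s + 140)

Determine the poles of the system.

The poles are the roots of the denominator s^3 + 15s^2 + 76s + 140 = 0.
Trying s = -7: the polynomial evaluates to 0, so (s + 7) is a factor.
Dividing out leaves s^2 + 8s + 20 = 0.
The quadratic formula then gives s = -4 ± 2j.

s = -4 + 2j, -4 - 2j, -7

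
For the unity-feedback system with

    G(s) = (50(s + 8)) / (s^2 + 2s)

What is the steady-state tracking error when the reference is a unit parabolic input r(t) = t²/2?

G(s) has one pole at the origin.
This is a Type 1 system; Ka = lim_{s→0} s^2·G(s) = 0, so the steady-state error for a parabola input is infinite.

e_ss = ∞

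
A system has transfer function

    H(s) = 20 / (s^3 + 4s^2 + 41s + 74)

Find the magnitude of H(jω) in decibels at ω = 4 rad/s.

Substitute s = j4: numerator = 20, denominator = 10 + j100.
|H(j4)| = |20| / |10 + j100| = 20 / 100.50 ≈ 0.1990.
In decibels: 20·log₁₀(0.1990) ≈ -14.0 dB.

|H(j4)|_dB ≈ -14.0 dB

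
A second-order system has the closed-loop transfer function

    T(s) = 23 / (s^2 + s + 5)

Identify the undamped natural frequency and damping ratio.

Compare the denominator to the standard form s^2 + 2ζωₙs + ωₙ².
ωₙ² = 5, so ωₙ = √5 ≈ 2.236 rad/s.
2ζωₙ = 1, so ζ = 1/(2·√5) ≈ 0.2236.
With ζ = 0.2236 the response is underdamped.

ωₙ ≈ 2.236 rad/s, ζ ≈ 0.2236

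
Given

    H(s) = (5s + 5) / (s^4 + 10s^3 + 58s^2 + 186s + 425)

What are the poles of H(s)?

The poles are the roots of the denominator s^4 + 10s^3 + 58s^2 + 186s + 425 = 0.
No real roots exist; factor into two real quadratics: (s^2 + 2s + 17)(s^2 + 8s + 25) = 0.
Each quadratic gives a conjugate pair via the quadratic formula.

s = -1 + 4j, -1 - 4j, -4 + 3j, -4 - 3j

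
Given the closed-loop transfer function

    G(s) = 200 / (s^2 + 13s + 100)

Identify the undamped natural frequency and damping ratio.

ωₙ = 10 rad/s, ζ = 0.65

Compare the denominator to the standard form s^2 + 2ζωₙs + ωₙ².
ωₙ² = 100, so ωₙ = 10 rad/s.
2ζωₙ = 13, so ζ = 13/(2·10) = 0.65.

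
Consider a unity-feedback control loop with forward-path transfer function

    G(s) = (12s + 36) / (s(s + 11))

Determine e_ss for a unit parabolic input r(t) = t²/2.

e_ss = ∞

G(s) has one pole at the origin.
This is a Type 1 system; Ka = lim_{s→0} s^2·G(s) = 0, so the steady-state error for a parabola input is infinite.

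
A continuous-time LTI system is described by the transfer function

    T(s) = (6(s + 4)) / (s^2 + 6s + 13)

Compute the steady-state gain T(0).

At s = 0 each factor (s + a) contributes a and each (s^2 + bs + c) contributes c.
T(0) = 6·(4) / ((13)) = 24/13 = 24/13.

T(0) = 24/13 ≈ 1.846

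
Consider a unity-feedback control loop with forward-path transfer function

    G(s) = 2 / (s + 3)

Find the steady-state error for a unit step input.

e_ss = 0.6000

G(s) has no poles at the origin.
This is a Type 0 system. Kp = lim_{s→0} G(s) = 2/3.
e_ss = 1/(1 + Kp) = 1/(1 + 2/3) = 3/5 ≈ 0.6000.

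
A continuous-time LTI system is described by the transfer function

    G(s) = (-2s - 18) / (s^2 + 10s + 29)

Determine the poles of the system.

s = -5 ± 2j

The poles are the roots of the denominator s^2 + 10s + 29 = 0.
Using the quadratic formula: s = (-10 ± √(-16))/2 = -5 ± 2j.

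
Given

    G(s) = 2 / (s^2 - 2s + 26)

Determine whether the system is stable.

unstable

The denominator s^2 - 2s + 26 factors as (s^2 - 2s + 26), giving poles at s = 1 + 5j, 1 - 5j.
Since the pole(s) at s = 1 ± 5j lie in the right half-plane, the system is unstable.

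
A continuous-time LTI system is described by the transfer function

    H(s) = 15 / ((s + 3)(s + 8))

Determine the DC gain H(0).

H(0) = 5/8 ≈ 0.6250

Set s = 0: H(0) = (15) / (24) = 5/8.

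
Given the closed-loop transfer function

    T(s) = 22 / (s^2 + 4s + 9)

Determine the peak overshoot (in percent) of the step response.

%OS ≈ 6.02%

Comparing s^2 + 4s + 9 to s^2 + 2ζωₙs + ωₙ²: ωₙ = 3 rad/s and ζ = 4/(2·3) ≈ 0.6667.
%OS = 100·exp(−πζ/√(1−ζ²)) = 100·exp(−π·0.6667/√(1−0.6667²)) ≈ 6.02%.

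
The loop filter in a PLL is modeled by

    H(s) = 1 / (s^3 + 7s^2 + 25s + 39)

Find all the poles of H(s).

The poles are the roots of the denominator s^3 + 7s^2 + 25s + 39 = 0.
Trying s = -3: the polynomial evaluates to 0, so (s + 3) is a factor.
Dividing out leaves s^2 + 4s + 13 = 0.
The quadratic formula then gives s = -2 ± 3j.

s = -2 + 3j, -2 - 3j, -3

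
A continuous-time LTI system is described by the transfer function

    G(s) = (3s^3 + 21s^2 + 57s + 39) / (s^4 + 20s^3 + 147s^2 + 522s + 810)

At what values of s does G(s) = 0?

s = -1, -3 ± 2j

Set the numerator to zero: 3s^3 + 21s^2 + 57s + 39 = 0, i.e. 3·(s^3 + 7s^2 + 19s + 13) = 0.
Factoring: (s + 1)(s^2 + 6s + 13) = 0.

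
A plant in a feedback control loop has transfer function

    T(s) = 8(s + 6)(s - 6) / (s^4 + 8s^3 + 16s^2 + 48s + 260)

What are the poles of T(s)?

The poles are the roots of the denominator s^4 + 8s^3 + 16s^2 + 48s + 260 = 0.
No real roots exist; factor into two real quadratics: (s^2 - 2s + 10)(s^2 + 10s + 26) = 0.
Each quadratic gives a conjugate pair via the quadratic formula.

s = 1 ± 3j, -5 ± j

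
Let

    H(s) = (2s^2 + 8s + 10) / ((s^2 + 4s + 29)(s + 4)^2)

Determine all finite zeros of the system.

Set the numerator to zero: 2s^2 + 8s + 10 = 0, i.e. 2·(s^2 + 4s + 5) = 0.
Factoring: (s^2 + 4s + 5) = 0.

s = -2 + j, -2 - j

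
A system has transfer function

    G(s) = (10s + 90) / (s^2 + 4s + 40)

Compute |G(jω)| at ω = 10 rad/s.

Substitute s = j10: numerator = 90 + j100, denominator = -60 + j40.
|G(j10)| = |90 + j100| / |-60 + j40| = 134.54 / 72.111 ≈ 1.866.

|G(j10)| ≈ 1.866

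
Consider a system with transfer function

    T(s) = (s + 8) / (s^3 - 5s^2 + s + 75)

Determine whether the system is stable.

unstable

The denominator s^3 - 5s^2 + s + 75 factors as (s + 3)(s^2 - 8s + 25), giving poles at s = -3, 4 ± 3j.
Since the pole(s) at s = 4 + 3j, 4 - 3j lie in the right half-plane, the system is unstable.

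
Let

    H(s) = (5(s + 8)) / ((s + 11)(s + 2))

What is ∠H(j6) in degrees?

At s = j6: numerator = 40 + j30, denominator = -14 + j78.
∠H = ∠num − ∠den = 36.870° − (100.18°) = -63.31°.

∠H(j6) ≈ -63.31°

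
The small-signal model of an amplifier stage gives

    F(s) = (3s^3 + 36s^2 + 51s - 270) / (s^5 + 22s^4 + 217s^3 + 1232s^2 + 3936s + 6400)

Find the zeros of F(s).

s = -9, 2, -5

Set the numerator to zero: 3s^3 + 36s^2 + 51s - 270 = 0, i.e. 3·(s^3 + 12s^2 + 17s - 90) = 0.
Factoring: (s + 9)(s - 2)(s + 5) = 0.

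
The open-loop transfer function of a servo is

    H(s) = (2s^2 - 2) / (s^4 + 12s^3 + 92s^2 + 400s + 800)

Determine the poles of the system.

s = -2 ± 6j, -4 ± 2j

The poles are the roots of the denominator s^4 + 12s^3 + 92s^2 + 400s + 800 = 0.
No real roots exist; factor into two real quadratics: (s^2 + 4s + 40)(s^2 + 8s + 20) = 0.
Each quadratic gives a conjugate pair via the quadratic formula.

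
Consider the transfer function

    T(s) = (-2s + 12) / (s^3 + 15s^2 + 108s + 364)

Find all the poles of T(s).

s = -4 ± 6j, -7

The poles are the roots of the denominator s^3 + 15s^2 + 108s + 364 = 0.
Trying s = -7: the polynomial evaluates to 0, so (s + 7) is a factor.
Dividing out leaves s^2 + 8s + 52 = 0.
The quadratic formula then gives s = -4 ± 6j.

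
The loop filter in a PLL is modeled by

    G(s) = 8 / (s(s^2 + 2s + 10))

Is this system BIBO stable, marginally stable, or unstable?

marginally stable

The poles can be read from the denominator factors: s = 0, -1 + 3j, -1 - 3j.
Since the simple pole(s) at s = 0 lie on the jω-axis with none in the right half-plane, the system is marginally stable.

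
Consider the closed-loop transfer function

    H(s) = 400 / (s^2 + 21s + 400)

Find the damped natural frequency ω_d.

ω_d ≈ 17.02 rad/s

Comparing s^2 + 21s + 400 to s^2 + 2ζωₙs + ωₙ²: ωₙ = 20 rad/s and ζ = 21/(2·20) = 0.525.
ζωₙ = 21/2 = 10.5, so ω_d = ωₙ√(1−ζ²) = √(ωₙ² − (ζωₙ)²) = √(400 − 10.5²) = √289.75 ≈ 17.02 rad/s.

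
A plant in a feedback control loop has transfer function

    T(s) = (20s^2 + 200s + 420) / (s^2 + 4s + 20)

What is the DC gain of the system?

Set s = 0: T(0) = (420) / (20) = 21.

T(0) = 21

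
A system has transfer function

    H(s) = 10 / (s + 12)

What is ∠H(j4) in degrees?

At s = j4: numerator = 10, denominator = 12 + j4.
∠H = ∠num − ∠den = 0° − (18.435°) = -18.43°.

∠H(j4) ≈ -18.43°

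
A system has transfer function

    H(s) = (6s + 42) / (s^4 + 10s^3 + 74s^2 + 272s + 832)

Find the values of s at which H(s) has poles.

The poles are the roots of the denominator s^4 + 10s^3 + 74s^2 + 272s + 832 = 0.
No real roots exist; factor into two real quadratics: (s^2 + 2s + 26)(s^2 + 8s + 32) = 0.
Each quadratic gives a conjugate pair via the quadratic formula.

s = -1 ± 5j, -4 ± 4j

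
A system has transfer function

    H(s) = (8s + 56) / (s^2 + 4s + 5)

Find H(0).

Set s = 0: H(0) = (56) / (5) = 56/5.

H(0) = 56/5 ≈ 11.20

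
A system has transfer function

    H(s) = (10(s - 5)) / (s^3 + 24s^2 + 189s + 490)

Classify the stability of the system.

stable

The denominator s^3 + 24s^2 + 189s + 490 factors as (s + 7)^2(s + 10), giving poles at s = -7, -10, -7.
Since all poles lie strictly in the left half-plane, the system is stable.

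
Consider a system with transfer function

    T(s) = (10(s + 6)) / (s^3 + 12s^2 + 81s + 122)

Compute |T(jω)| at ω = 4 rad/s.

Substitute s = j4: numerator = 60 + j40, denominator = -70 + j260.
|T(j4)| = |60 + j40| / |-70 + j260| = 72.111 / 269.26 ≈ 0.2678.

|T(j4)| ≈ 0.2678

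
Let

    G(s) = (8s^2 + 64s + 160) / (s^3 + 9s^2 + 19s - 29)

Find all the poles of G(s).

The poles are the roots of the denominator s^3 + 9s^2 + 19s - 29 = 0.
Trying s = 1: the polynomial evaluates to 0, so (s - 1) is a factor.
Dividing out leaves s^2 + 10s + 29 = 0.
The quadratic formula then gives s = -5 ± 2j.

s = -5 + 2j, -5 - 2j, 1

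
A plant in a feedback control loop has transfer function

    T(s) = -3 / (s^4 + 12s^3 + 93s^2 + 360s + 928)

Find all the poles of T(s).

s = -2 ± 5j, -4 ± 4j

The poles are the roots of the denominator s^4 + 12s^3 + 93s^2 + 360s + 928 = 0.
No real roots exist; factor into two real quadratics: (s^2 + 4s + 29)(s^2 + 8s + 32) = 0.
Each quadratic gives a conjugate pair via the quadratic formula.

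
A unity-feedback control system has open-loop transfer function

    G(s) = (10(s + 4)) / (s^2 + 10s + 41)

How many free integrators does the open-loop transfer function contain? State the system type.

Type 0

The denominator has no factor of s at the origin — no free integrator — so this is a Type 0 system.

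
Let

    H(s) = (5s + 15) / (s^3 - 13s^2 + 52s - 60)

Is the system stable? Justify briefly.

The denominator s^3 - 13s^2 + 52s - 60 factors as (s - 6)(s - 2)(s - 5), giving poles at s = 6, 2, 5.
Since the pole(s) at s = 6, 2, 5 lie in the right half-plane, the system is unstable.

unstable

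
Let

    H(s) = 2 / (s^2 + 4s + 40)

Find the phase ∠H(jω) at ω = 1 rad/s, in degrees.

At s = j1: numerator = 2, denominator = 39 + j4.
∠H = ∠num − ∠den = 0° − (5.8560°) = -5.856°.

∠H(j1) ≈ -5.856°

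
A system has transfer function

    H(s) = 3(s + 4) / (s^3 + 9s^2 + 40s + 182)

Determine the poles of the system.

s = -7, -1 ± 5j

The poles are the roots of the denominator s^3 + 9s^2 + 40s + 182 = 0.
Trying s = -7: the polynomial evaluates to 0, so (s + 7) is a factor.
Dividing out leaves s^2 + 2s + 26 = 0.
The quadratic formula then gives s = -1 ± 5j.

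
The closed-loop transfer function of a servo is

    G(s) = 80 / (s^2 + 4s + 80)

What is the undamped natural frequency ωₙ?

ωₙ ≈ 8.944 rad/s

Compare the denominator to the standard form s^2 + 2ζωₙs + ωₙ².
ωₙ² = 80, so ωₙ = √80 ≈ 8.944 rad/s.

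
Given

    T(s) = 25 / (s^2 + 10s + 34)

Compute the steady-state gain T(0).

T(0) = 25/34 ≈ 0.7353

Set s = 0: T(0) = (25) / (34) = 25/34.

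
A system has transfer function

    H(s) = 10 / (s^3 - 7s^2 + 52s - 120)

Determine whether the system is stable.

The denominator s^3 - 7s^2 + 52s - 120 factors as (s^2 - 4s + 40)(s - 3), giving poles at s = 2 + 6j, 2 - 6j, 3.
Since the pole(s) at s = 2 + 6j, 2 - 6j, 3 lie in the right half-plane, the system is unstable.

unstable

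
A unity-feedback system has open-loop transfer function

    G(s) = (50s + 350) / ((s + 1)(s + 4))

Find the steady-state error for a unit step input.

G(s) has no poles at the origin.
This is a Type 0 system. Kp = lim_{s→0} G(s) = 350/4 = 175/2.
e_ss = 1/(1 + Kp) = 1/(1 + 175/2) = 2/177 ≈ 0.01130.

e_ss = 0.01130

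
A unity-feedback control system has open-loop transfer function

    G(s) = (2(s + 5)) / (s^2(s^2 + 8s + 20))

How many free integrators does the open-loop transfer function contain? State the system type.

The denominator has 2 factors of s at the origin (free integrators), so this is a Type 2 system.

Type 2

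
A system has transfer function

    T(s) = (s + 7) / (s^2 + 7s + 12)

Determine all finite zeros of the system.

s = -7

Set the numerator to zero: s + 7 = 0.
So s = -7.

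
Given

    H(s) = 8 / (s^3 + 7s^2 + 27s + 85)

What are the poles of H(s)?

The poles are the roots of the denominator s^3 + 7s^2 + 27s + 85 = 0.
Trying s = -5: the polynomial evaluates to 0, so (s + 5) is a factor.
Dividing out leaves s^2 + 2s + 17 = 0.
The quadratic formula then gives s = -1 ± 4j.

s = -1 ± 4j, -5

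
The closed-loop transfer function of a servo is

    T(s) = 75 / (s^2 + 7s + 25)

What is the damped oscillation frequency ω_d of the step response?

ω_d ≈ 3.571 rad/s

Comparing s^2 + 7s + 25 to s^2 + 2ζωₙs + ωₙ²: ωₙ = 5 rad/s and ζ = 7/(2·5) = 0.7.
ζωₙ = 7/2 = 3.5, so ω_d = ωₙ√(1−ζ²) = √(ωₙ² − (ζωₙ)²) = √(25 − 3.5²) = √12.75 ≈ 3.571 rad/s.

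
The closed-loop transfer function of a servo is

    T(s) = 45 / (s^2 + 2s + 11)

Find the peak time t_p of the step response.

t_p ≈ 0.9935 s

Comparing s^2 + 2s + 11 to s^2 + 2ζωₙs + ωₙ²: ωₙ = √11 ≈ 3.317 rad/s and ζ = 2/(2·√11) ≈ 0.3015.
ζωₙ = 2/2 = 1, so ω_d = ωₙ√(1−ζ²) = √(ωₙ² − (ζωₙ)²) = √(11 − 1²) = √10 ≈ 3.162 rad/s.
t_p = π/ω_d = π/3.162 ≈ 0.9935 s.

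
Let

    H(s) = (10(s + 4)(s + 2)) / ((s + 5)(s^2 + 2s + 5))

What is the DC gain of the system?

H(0) = 16/5 ≈ 3.200

At s = 0 each factor (s + a) contributes a and each (s^2 + bs + c) contributes c.
H(0) = 10·(4) · (2) / ((5) · (5)) = 80/25 = 16/5.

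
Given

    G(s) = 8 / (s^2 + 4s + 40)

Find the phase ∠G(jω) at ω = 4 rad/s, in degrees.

At s = j4: numerator = 8, denominator = 24 + j16.
∠G = ∠num − ∠den = 0° − (33.690°) = -33.69°.

∠G(j4) ≈ -33.69°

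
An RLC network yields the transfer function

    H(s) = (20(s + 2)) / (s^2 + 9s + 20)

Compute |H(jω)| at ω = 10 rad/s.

Substitute s = j10: numerator = 40 + j200, denominator = -80 + j90.
|H(j10)| = |40 + j200| / |-80 + j90| = 203.96 / 120.42 ≈ 1.694.

|H(j10)| ≈ 1.694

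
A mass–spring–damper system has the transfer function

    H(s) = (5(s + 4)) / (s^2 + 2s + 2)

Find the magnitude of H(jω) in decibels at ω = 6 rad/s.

Substitute s = j6: numerator = 20 + j30, denominator = -34 + j12.
|H(j6)| = |20 + j30| / |-34 + j12| = 36.056 / 36.056 = 1.
In decibels: 20·log₁₀(1) ≈ 0 dB.

|H(j6)|_dB ≈ 0 dB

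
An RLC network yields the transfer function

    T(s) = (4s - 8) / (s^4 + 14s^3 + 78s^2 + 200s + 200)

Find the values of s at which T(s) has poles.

The poles are the roots of the denominator s^4 + 14s^3 + 78s^2 + 200s + 200 = 0.
No real roots exist; factor into two real quadratics: (s^2 + 8s + 20)(s^2 + 6s + 10) = 0.
Each quadratic gives a conjugate pair via the quadratic formula.

s = -4 + 2j, -4 - 2j, -3 + j, -3 - j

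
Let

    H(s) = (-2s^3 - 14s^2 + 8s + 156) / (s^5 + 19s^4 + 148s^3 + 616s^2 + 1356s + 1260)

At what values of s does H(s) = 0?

Set the numerator to zero: -2s^3 - 14s^2 + 8s + 156 = 0, i.e. -2·(s^3 + 7s^2 - 4s - 78) = 0.
Factoring: (s - 3)(s^2 + 10s + 26) = 0.

s = 3, -5 ± j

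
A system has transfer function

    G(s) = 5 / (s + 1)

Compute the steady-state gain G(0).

G(0) = 5

At s = 0 each factor (s + a) contributes a and each (s^2 + bs + c) contributes c.
G(0) = 5·1 / ((1)) = 5/1 = 5.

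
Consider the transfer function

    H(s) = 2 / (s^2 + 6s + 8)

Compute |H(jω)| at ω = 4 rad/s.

|H(j4)| ≈ 0.07906

Substitute s = j4: numerator = 2, denominator = -8 + j24.
|H(j4)| = |2| / |-8 + j24| = 2 / 25.298 ≈ 0.07906.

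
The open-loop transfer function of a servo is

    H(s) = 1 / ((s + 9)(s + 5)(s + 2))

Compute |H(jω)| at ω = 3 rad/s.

|H(j3)| ≈ 0.005014

Substitute s = j3: numerator = 1, denominator = -54 + j192.
|H(j3)| = |1| / |-54 + j192| = 1 / 199.45 ≈ 0.005014.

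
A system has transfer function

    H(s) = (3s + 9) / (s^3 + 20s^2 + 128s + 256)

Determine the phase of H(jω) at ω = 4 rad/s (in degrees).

At s = j4: numerator = 9 + j12, denominator = -64 + j448.
∠H = ∠num − ∠den = 53.130° − (98.130°) = -45°.

∠H(j4) ≈ -45°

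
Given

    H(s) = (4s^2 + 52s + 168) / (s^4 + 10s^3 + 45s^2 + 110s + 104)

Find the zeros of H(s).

Set the numerator to zero: 4s^2 + 52s + 168 = 0, i.e. 4·(s^2 + 13s + 42) = 0.
Factoring: (s + 6)(s + 7) = 0.

s = -6, -7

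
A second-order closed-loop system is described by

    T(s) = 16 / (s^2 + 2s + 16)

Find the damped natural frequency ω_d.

Comparing s^2 + 2s + 16 to s^2 + 2ζωₙs + ωₙ²: ωₙ = 4 rad/s and ζ = 2/(2·4) = 0.25.
ζωₙ = 2/2 = 1, so ω_d = ωₙ√(1−ζ²) = √(ωₙ² − (ζωₙ)²) = √(16 − 1²) = √15 ≈ 3.873 rad/s.

ω_d ≈ 3.873 rad/s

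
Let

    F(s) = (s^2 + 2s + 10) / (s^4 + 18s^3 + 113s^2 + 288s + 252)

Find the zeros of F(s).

s = -1 ± 3j

Set the numerator to zero: s^2 + 2s + 10 = 0.
Factoring: (s^2 + 2s + 10) = 0.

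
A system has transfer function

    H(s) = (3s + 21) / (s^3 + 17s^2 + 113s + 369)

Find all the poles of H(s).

The poles are the roots of the denominator s^3 + 17s^2 + 113s + 369 = 0.
Trying s = -9: the polynomial evaluates to 0, so (s + 9) is a factor.
Dividing out leaves s^2 + 8s + 41 = 0.
The quadratic formula then gives s = -4 ± 5j.

s = -4 ± 5j, -9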